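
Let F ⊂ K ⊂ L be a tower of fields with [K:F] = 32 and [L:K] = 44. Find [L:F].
[L:F] = 1408

The tower law says that for any tower of field extensions F ⊂ K ⊂ L with finite degrees, [L:F] = [L:K] · [K:F]. Here this gives [L:F] = 44 · 32 = 1408.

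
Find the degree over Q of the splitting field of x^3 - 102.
[K : Q] = 6

The roots of x^3 - 102 are ∛102, ω∛102, ω^2∛102 where ω = e^(2πi/3) is a primitive cube root of unity, so K = Q(∛102, ω). Now [Q(∛102):Q] = 3 (since 102 is not a perfect cube, x^3 - 102 is irreducible) and [Q(ω):Q] = 2. Both 2 and 3 divide [K:Q], and [K:Q] ≤ 3·2 = 6, so [K:Q] = 6. (Equivalently: Q(∛102) ⊂ R but ω ∉ R, so [K : Q(∛102)] = 2.)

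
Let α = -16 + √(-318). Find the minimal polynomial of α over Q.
m_α(x) = x^2 + 32x + 574

From α + 16 = √(-318), squaring gives (α + 16)^2 = -318, i.e. α^2 + 32α + 256 = -318, so α^2 + 32α + 574 = 0. The discriminant of x^2 + 32x + 574 is (32)^2 - 4·(574) = 1024 - 2296 = -1272, and 4·(-318) is not a perfect square in Q since -318 is squarefree and ≠ 1. Hence x^2 + 32x + 574 is irreducible over Q and is the minimal polynomial of α.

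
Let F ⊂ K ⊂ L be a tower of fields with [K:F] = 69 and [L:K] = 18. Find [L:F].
[L:F] = 1242

The tower law says that for any tower of field extensions F ⊂ K ⊂ L with finite degrees, [L:F] = [L:K] · [K:F]. Here this gives [L:F] = 18 · 69 = 1242.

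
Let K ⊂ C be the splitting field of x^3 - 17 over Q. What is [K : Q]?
[K : Q] = 6

The roots of x^3 - 17 are ∛17, ω∛17, ω^2∛17 where ω = e^(2πi/3) is a primitive cube root of unity, so K = Q(∛17, ω). Now [Q(∛17):Q] = 3 (since 17 is not a perfect cube, x^3 - 17 is irreducible) and [Q(ω):Q] = 2. Both 2 and 3 divide [K:Q], and [K:Q] ≤ 3·2 = 6, so [K:Q] = 6. (Equivalently: Q(∛17) ⊂ R but ω ∉ R, so [K : Q(∛17)] = 2.)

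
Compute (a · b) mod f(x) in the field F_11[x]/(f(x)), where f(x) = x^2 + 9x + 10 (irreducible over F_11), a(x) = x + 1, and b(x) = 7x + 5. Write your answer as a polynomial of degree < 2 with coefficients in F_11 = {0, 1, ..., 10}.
a · b ≡ 4x + 1 (mod f(x))

Multiply in F_11[x]: a(x)·b(x) = (x + 1)·(7x + 5) = 7x^2 + x + 5. This has degree ≥ 2, so divide by f(x) over F_11: 7x^2 + x + 5 = (7)·(x^2 + 9x + 10) + (4x + 1). Hence a·b ≡ 4x + 1 (mod f). (F_11[x]/(f) is a field with 11^2 = 121 elements since f is irreducible of degree 2.)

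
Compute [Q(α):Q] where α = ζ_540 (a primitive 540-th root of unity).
[Q(α):Q] = 144

The minimal polynomial of ζ_540 over Q is the 540-th cyclotomic polynomial Φ_540(x), which is irreducible over Q and has degree φ(540) = 144. Hence [Q(α):Q] = φ(540) = 144.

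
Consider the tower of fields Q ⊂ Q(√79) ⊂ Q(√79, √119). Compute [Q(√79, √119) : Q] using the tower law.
[Q(√79, √119) : Q] = 4

[Q(√79):Q] = 2 (min poly x^2 - 79, irreducible since 79 is squarefree > 1). For the top step, suppose √119 ∈ Q(√79), say √119 = c + d√79 with c, d ∈ Q. Squaring: 119 = c^2 + 79d^2 + 2cd√79. Since √79 ∉ Q this forces 2cd = 0. If d = 0 then √119 = c ∈ Q, contradicting 119 squarefree > 1. If c = 0 then 119 = 79d^2, so 79·119 = (79d)^2 is a perfect square in Q — but 79·119 = 9401 is not a perfect square (since 79 and 119 are distinct squarefree integers). Contradiction. Hence √119 ∉ Q(√79), so x^2 - 119 stays irreducible over Q(√79) and [Q(√79, √119) : Q(√79)] = 2. By the tower law, [Q(√79, √119) : Q] = 2 · 2 = 4.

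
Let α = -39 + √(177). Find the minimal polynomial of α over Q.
m_α(x) = x^2 + 78x + 1344

From α + 39 = √(177), squaring gives (α + 39)^2 = 177, i.e. α^2 + 78α + 1521 = 177, so α^2 + 78α + 1344 = 0. The discriminant of x^2 + 78x + 1344 is (78)^2 - 4·(1344) = 6084 - 5376 = 708, and 4·(177) is not a perfect square in Q since 177 is squarefree and ≠ 1. Hence x^2 + 78x + 1344 is irreducible over Q and is the minimal polynomial of α.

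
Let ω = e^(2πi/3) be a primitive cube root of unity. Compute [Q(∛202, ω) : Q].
[Q(∛202, ω) : Q] = 6

[Q(∛202):Q] = 3 (min poly x^3 - 202, irreducible since 202 is not a perfect cube). [Q(ω):Q] = 2 (min poly x^2 + x + 1). Since Q(∛202) ⊂ R and ω ∉ R, we have ω ∉ Q(∛202), so x^2 + x + 1 remains irreducible over Q(∛202) and [Q(∛202, ω) : Q(∛202)] = 2. By the tower law, [Q(∛202, ω) : Q] = 3 · 2 = 6. (In fact Q(∛202, ω) is the splitting field of x^3 - 202 over Q.)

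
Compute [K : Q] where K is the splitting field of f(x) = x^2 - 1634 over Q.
[K : Q] = 2

f(x) = x^2 - 1634 factors as (x - √1634)(x + √1634). The splitting field is K = Q(√1634). Since 1634 is squarefree and > 1, it is not a perfect square, so x^2 - 1634 is irreducible over Q and [Q(√1634) : Q] = 2. Hence [K : Q] = 2.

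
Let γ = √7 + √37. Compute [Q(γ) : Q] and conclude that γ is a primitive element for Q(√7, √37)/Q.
[Q(γ) : Q] = 4 (equivalently, Q(γ) = Q(√7, √37))

Obviously Q(γ) ⊆ Q(√7, √37), and [Q(√7, √37):Q] = 4 (since 7, 37 are distinct squarefree integers > 1 with 259 not a perfect square). To show equality we compute the minimal polynomial of γ. From γ = √7 + √37: γ^2 = 7 + 2√(259) + 37 = 44 + 2√(259), so γ^2 - 44 = 2√(259); squaring, (γ^2 - 44)^2 = 4·259, i.e. γ^4 - 88γ^2 + 1936 - 1036 = 0, i.e. γ^4 - 88γ^2 + 900 = 0. So γ is a root of x^4 - 88x^2 + 900. This polynomial is irreducible over Q: it has no rational root (each ±√7 ± √37 is irrational), and any factorization into two quadratics over Q would force √(259) ∈ Q (pairing opposite roots) or √7, √37 ∈ Q (other pairings), all impossible. Hence [Q(γ):Q] = 4 = [Q(√7, √37):Q], so Q(γ) = Q(√7, √37).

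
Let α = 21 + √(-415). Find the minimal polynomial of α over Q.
m_α(x) = x^2 - 42x + 856

From α - 21 = √(-415), squaring gives (α - 21)^2 = -415, i.e. α^2 - 42α + 441 = -415, so α^2 - 42α + 856 = 0. The discriminant of x^2 - 42x + 856 is (-42)^2 - 4·(856) = 1764 - 3424 = -1660, and 4·(-415) is not a perfect square in Q since -415 is squarefree and ≠ 1. Hence x^2 - 42x + 856 is irreducible over Q and is the minimal polynomial of α.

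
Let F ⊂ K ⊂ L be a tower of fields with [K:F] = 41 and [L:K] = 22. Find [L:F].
[L:F] = 902

The tower law says that for any tower of field extensions F ⊂ K ⊂ L with finite degrees, [L:F] = [L:K] · [K:F]. Here this gives [L:F] = 22 · 41 = 902.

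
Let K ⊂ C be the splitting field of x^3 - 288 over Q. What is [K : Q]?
[K : Q] = 6

The roots of x^3 - 288 are ∛288, ω∛288, ω^2∛288 where ω = e^(2πi/3) is a primitive cube root of unity, so K = Q(∛288, ω). Now [Q(∛288):Q] = 3 (since 288 is not a perfect cube, x^3 - 288 is irreducible) and [Q(ω):Q] = 2. Both 2 and 3 divide [K:Q], and [K:Q] ≤ 3·2 = 6, so [K:Q] = 6. (Equivalently: Q(∛288) ⊂ R but ω ∉ R, so [K : Q(∛288)] = 2.)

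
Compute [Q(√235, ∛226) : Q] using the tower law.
[Q(√235, ∛226) : Q] = 6

Let L = Q(√235, ∛226). Since Q(√235) ⊂ L and [Q(√235):Q] = 2, the tower law gives 2 | [L:Q]. Likewise Q(∛226) ⊂ L with [Q(∛226):Q] = 3 (because 226 is not a perfect cube), so 3 | [L:Q]. As gcd(2,3) = 1, [L:Q] is divisible by 6. Conversely L is generated over Q by √235 and ∛226, so [L:Q] ≤ 2·3 = 6. Therefore [Q(√235, ∛226) : Q] = 6.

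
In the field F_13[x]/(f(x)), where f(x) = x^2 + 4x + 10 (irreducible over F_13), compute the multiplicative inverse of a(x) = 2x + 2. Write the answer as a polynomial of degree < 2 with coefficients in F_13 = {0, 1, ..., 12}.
a(x)^(-1) ≡ 12x + 10 (mod f(x))

Since f is irreducible over F_13, F_13[x]/(f) is a field and a(x) ≠ 0 has an inverse. Apply the extended Euclidean algorithm to f(x) and a(x) in F_13[x]: f(x) = (7x + 8)·a(x) + (7). The last nonzero remainder is the constant 7 = gcd(f, a) in F_13. Back-substituting through the division chain expresses 7 = s(x)·a(x) + t(x)·f(x) with s(x) ≡ 6x + 5 (mod f), so (6x + 5)·a(x) ≡ 7 (mod f). Multiplying by 7^(-1) ≡ 2 in F_13 gives a(x)^(-1) ≡ 2·(6x + 5) ≡ 12x + 10 (mod f). Check: (2x + 2)·(12x + 10) = 11x^2 + 5x + 7 ≡ 1 (mod x^2 + 4x + 10).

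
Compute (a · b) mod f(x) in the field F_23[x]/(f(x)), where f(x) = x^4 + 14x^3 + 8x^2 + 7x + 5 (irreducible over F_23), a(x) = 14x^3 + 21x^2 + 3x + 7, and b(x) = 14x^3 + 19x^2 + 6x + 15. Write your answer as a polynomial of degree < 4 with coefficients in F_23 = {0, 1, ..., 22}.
a · b ≡ 17x^3 + 6x + 8 (mod f(x))

Multiply in F_23[x]: a(x)·b(x) = (14x^3 + 21x^2 + 3x + 7)·(14x^3 + 19x^2 + 6x + 15) = 12x^6 + 8x^5 + 19x^4 + 8x^3 + 6x^2 + 18x + 13. This has degree ≥ 4, so divide by f(x) over F_23: 12x^6 + 8x^5 + 19x^4 + 8x^3 + 6x^2 + 18x + 13 = (12x^2 + x + 1)·(x^4 + 14x^3 + 8x^2 + 7x + 5) + (17x^3 + 6x + 8). Hence a·b ≡ 17x^3 + 6x + 8 (mod f). (F_23[x]/(f) is a field with 23^4 = 279841 elements since f is irreducible of degree 4.)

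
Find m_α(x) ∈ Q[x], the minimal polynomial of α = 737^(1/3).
m_α(x) = x^3 - 737

α satisfies α^3 = 737, so x^3 - 737 annihilates α. By the rational root test, a rational root p/q (in lowest terms) of x^3 - 737 would satisfy p^3 = 737 q^3, forcing q = 1 and p^3 = 737; but 737 is not a perfect cube, contradiction. A monic cubic over Q with no rational root is irreducible (any nontrivial factorization would include a linear factor). Hence x^3 - 737 is the minimal polynomial of α, and in particular [Q(α):Q] = 3.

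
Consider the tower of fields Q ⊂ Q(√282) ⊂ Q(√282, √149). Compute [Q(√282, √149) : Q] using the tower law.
[Q(√282, √149) : Q] = 4

[Q(√282):Q] = 2 (min poly x^2 - 282, irreducible since 282 is squarefree > 1). For the top step, suppose √149 ∈ Q(√282), say √149 = c + d√282 with c, d ∈ Q. Squaring: 149 = c^2 + 282d^2 + 2cd√282. Since √282 ∉ Q this forces 2cd = 0. If d = 0 then √149 = c ∈ Q, contradicting 149 squarefree > 1. If c = 0 then 149 = 282d^2, so 282·149 = (282d)^2 is a perfect square in Q — but 282·149 = 42018 is not a perfect square (since 282 and 149 are distinct squarefree integers). Contradiction. Hence √149 ∉ Q(√282), so x^2 - 149 stays irreducible over Q(√282) and [Q(√282, √149) : Q(√282)] = 2. By the tower law, [Q(√282, √149) : Q] = 2 · 2 = 4.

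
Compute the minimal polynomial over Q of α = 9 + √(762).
m_α(x) = x^2 - 18x - 681

From α - 9 = √(762), squaring gives (α - 9)^2 = 762, i.e. α^2 - 18α + 81 = 762, so α^2 - 18α - 681 = 0. The discriminant of x^2 - 18x - 681 is (-18)^2 - 4·(-681) = 324 + 2724 = 3048, and 4·(762) is not a perfect square in Q since 762 is squarefree and ≠ 1. Hence x^2 - 18x - 681 is irreducible over Q and is the minimal polynomial of α.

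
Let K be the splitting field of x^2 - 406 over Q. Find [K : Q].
[K : Q] = 2

f(x) = x^2 - 406 factors as (x - √406)(x + √406). The splitting field is K = Q(√406). Since 406 is squarefree and > 1, it is not a perfect square, so x^2 - 406 is irreducible over Q and [Q(√406) : Q] = 2. Hence [K : Q] = 2.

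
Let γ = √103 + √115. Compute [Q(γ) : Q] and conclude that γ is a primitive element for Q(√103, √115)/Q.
[Q(γ) : Q] = 4 (equivalently, Q(γ) = Q(√103, √115))

Obviously Q(γ) ⊆ Q(√103, √115), and [Q(√103, √115):Q] = 4 (since 103, 115 are distinct squarefree integers > 1 with 11845 not a perfect square). To show equality we compute the minimal polynomial of γ. From γ = √103 + √115: γ^2 = 103 + 2√(11845) + 115 = 218 + 2√(11845), so γ^2 - 218 = 2√(11845); squaring, (γ^2 - 218)^2 = 4·11845, i.e. γ^4 - 436γ^2 + 47524 - 47380 = 0, i.e. γ^4 - 436γ^2 + 144 = 0. So γ is a root of x^4 - 436x^2 + 144. This polynomial is irreducible over Q: it has no rational root (each ±√103 ± √115 is irrational), and any factorization into two quadratics over Q would force √(11845) ∈ Q (pairing opposite roots) or √103, √115 ∈ Q (other pairings), all impossible. Hence [Q(γ):Q] = 4 = [Q(√103, √115):Q], so Q(γ) = Q(√103, √115).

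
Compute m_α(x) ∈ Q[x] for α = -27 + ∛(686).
m_α(x) = x^3 + 81x^2 + 2187x + 18997

Set β = α + 27 = ∛(686), so β^3 = 686. Then (α + 27)^3 - 686 = 0, i.e. α is a root of g(x) = (x + 27)^3 - 686 = x^3 + 81x^2 + 2187x + 18997. Since g(x) = h(x + 27) where h(x) = x^3 - 686, and h is irreducible over Q (because 686 is not a perfect cube, so h has no rational root, and a monic cubic with no rational root is irreducible), g is also irreducible (irreducibility is preserved under the substitution x → x + 27). Hence m_α(x) = x^3 + 81x^2 + 2187x + 18997.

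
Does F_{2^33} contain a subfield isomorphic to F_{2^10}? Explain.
No: F_{2^10} is not a subfield of F_{2^33}

F_{p^m} embeds in F_{p^n} iff m | n. Here 10 ∤ 33 (since 33 = 3·10 + 3 with remainder 3 ≠ 0), so F_{2^10} is not a subfield of F_{2^33}. Equivalently: if it were, the tower law would give 10 = [F_{2^10}:F_2] dividing [F_{2^33}:F_2] = 33, contradiction.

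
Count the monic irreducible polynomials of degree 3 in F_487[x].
There are 38500272 monic irreducible polynomials of degree 3 over F_487

Each element of F_{487^3} that lies in no proper subfield is a root of exactly one monic irreducible of degree 3 over F_487, and each such polynomial has 3 distinct roots in F_{487^3}. By Möbius inversion the count is N_487(3) = (1/3) Σ_{d|3} μ(3/d) · 487^d = (1/3)(μ(3)·487^1 + μ(1)·487^3) = 115500816/3 = 38500272.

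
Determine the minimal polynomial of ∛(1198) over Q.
m_α(x) = x^3 - 1198

α satisfies α^3 = 1198, so x^3 - 1198 annihilates α. By the rational root test, a rational root p/q (in lowest terms) of x^3 - 1198 would satisfy p^3 = 1198 q^3, forcing q = 1 and p^3 = 1198; but 1198 is not a perfect cube, contradiction. A monic cubic over Q with no rational root is irreducible (any nontrivial factorization would include a linear factor). Hence x^3 - 1198 is the minimal polynomial of α, and in particular [Q(α):Q] = 3.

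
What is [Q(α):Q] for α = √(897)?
[Q(α):Q] = 2

[Q(α):Q] equals the degree of the minimal polynomial of α. Here α^2 = 897 and x^2 - 897 is irreducible (d = 897 is squarefree, ≠ 1, hence not a square), so deg(m_α) = 2. Thus [Q(α):Q] = 2.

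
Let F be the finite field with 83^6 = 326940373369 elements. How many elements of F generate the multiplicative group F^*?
There are φ(326940373368) = 86063523840 primitive elements

F_q^* is cyclic of order q - 1 = 326940373368. A cyclic group of order m has exactly φ(m) generators. Here m = 326940373368 = 2^3 · 3^2 · 7 · 19 · 41 · 367 · 2269, so the number of primitive elements is φ(326940373368) = 86063523840.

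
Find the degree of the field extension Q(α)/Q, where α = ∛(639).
[Q(α):Q] = 3

The minimal polynomial of α is x^3 - 639, irreducible over Q since 639 is not a perfect cube (so x^3 - 639 has no rational root). Hence [Q(α):Q] = deg(m_α) = 3.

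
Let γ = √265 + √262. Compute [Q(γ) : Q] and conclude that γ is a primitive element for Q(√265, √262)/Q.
[Q(γ) : Q] = 4 (equivalently, Q(γ) = Q(√265, √262))

Obviously Q(γ) ⊆ Q(√265, √262), and [Q(√265, √262):Q] = 4 (since 265, 262 are distinct squarefree integers > 1 with 69430 not a perfect square). To show equality we compute the minimal polynomial of γ. From γ = √265 + √262: γ^2 = 265 + 2√(69430) + 262 = 527 + 2√(69430), so γ^2 - 527 = 2√(69430); squaring, (γ^2 - 527)^2 = 4·69430, i.e. γ^4 - 1054γ^2 + 277729 - 277720 = 0, i.e. γ^4 - 1054γ^2 + 9 = 0. So γ is a root of x^4 - 1054x^2 + 9. This polynomial is irreducible over Q: it has no rational root (each ±√265 ± √262 is irrational), and any factorization into two quadratics over Q would force √(69430) ∈ Q (pairing opposite roots) or √265, √262 ∈ Q (other pairings), all impossible. Hence [Q(γ):Q] = 4 = [Q(√265, √262):Q], so Q(γ) = Q(√265, √262).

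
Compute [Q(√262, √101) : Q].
[Q(√262, √101) : Q] = 4

[Q(√262):Q] = 2 (min poly x^2 - 262, irreducible since 262 is squarefree > 1). For the top step, suppose √101 ∈ Q(√262), say √101 = c + d√262 with c, d ∈ Q. Squaring: 101 = c^2 + 262d^2 + 2cd√262. Since √262 ∉ Q this forces 2cd = 0. If d = 0 then √101 = c ∈ Q, contradicting 101 squarefree > 1. If c = 0 then 101 = 262d^2, so 262·101 = (262d)^2 is a perfect square in Q — but 262·101 = 26462 is not a perfect square (since 262 and 101 are distinct squarefree integers). Contradiction. Hence √101 ∉ Q(√262), so x^2 - 101 stays irreducible over Q(√262) and [Q(√262, √101) : Q(√262)] = 2. By the tower law, [Q(√262, √101) : Q] = 2 · 2 = 4.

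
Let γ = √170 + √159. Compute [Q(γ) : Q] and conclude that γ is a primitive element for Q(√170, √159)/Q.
[Q(γ) : Q] = 4 (equivalently, Q(γ) = Q(√170, √159))

Obviously Q(γ) ⊆ Q(√170, √159), and [Q(√170, √159):Q] = 4 (since 170, 159 are distinct squarefree integers > 1 with 27030 not a perfect square). To show equality we compute the minimal polynomial of γ. From γ = √170 + √159: γ^2 = 170 + 2√(27030) + 159 = 329 + 2√(27030), so γ^2 - 329 = 2√(27030); squaring, (γ^2 - 329)^2 = 4·27030, i.e. γ^4 - 658γ^2 + 108241 - 108120 = 0, i.e. γ^4 - 658γ^2 + 121 = 0. So γ is a root of x^4 - 658x^2 + 121. This polynomial is irreducible over Q: it has no rational root (each ±√170 ± √159 is irrational), and any factorization into two quadratics over Q would force √(27030) ∈ Q (pairing opposite roots) or √170, √159 ∈ Q (other pairings), all impossible. Hence [Q(γ):Q] = 4 = [Q(√170, √159):Q], so Q(γ) = Q(√170, √159).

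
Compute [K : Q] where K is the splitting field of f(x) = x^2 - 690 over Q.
[K : Q] = 2

f(x) = x^2 - 690 factors as (x - √690)(x + √690). The splitting field is K = Q(√690). Since 690 is squarefree and > 1, it is not a perfect square, so x^2 - 690 is irreducible over Q and [Q(√690) : Q] = 2. Hence [K : Q] = 2.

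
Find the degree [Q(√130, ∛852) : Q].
[Q(√130, ∛852) : Q] = 6

Let L = Q(√130, ∛852). Since Q(√130) ⊂ L and [Q(√130):Q] = 2, the tower law gives 2 | [L:Q]. Likewise Q(∛852) ⊂ L with [Q(∛852):Q] = 3 (because 852 is not a perfect cube), so 3 | [L:Q]. As gcd(2,3) = 1, [L:Q] is divisible by 6. Conversely L is generated over Q by √130 and ∛852, so [L:Q] ≤ 2·3 = 6. Therefore [Q(√130, ∛852) : Q] = 6.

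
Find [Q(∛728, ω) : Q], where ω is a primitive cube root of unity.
[Q(∛728, ω) : Q] = 6

[Q(∛728):Q] = 3 (min poly x^3 - 728, irreducible since 728 is not a perfect cube). [Q(ω):Q] = 2 (min poly x^2 + x + 1). Since Q(∛728) ⊂ R and ω ∉ R, we have ω ∉ Q(∛728), so x^2 + x + 1 remains irreducible over Q(∛728) and [Q(∛728, ω) : Q(∛728)] = 2. By the tower law, [Q(∛728, ω) : Q] = 3 · 2 = 6. (In fact Q(∛728, ω) is the splitting field of x^3 - 728 over Q.)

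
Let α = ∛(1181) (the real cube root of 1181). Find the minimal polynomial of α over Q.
m_α(x) = x^3 - 1181

α satisfies α^3 = 1181, so x^3 - 1181 annihilates α. By the rational root test, a rational root p/q (in lowest terms) of x^3 - 1181 would satisfy p^3 = 1181 q^3, forcing q = 1 and p^3 = 1181; but 1181 is not a perfect cube, contradiction. A monic cubic over Q with no rational root is irreducible (any nontrivial factorization would include a linear factor). Hence x^3 - 1181 is the minimal polynomial of α, and in particular [Q(α):Q] = 3.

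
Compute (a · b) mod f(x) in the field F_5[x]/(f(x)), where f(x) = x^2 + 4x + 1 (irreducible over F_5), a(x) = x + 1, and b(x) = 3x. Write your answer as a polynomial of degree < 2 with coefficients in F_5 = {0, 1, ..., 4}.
a · b ≡ x + 2 (mod f(x))

Multiply in F_5[x]: a(x)·b(x) = (x + 1)·(3x) = 3x^2 + 3x. This has degree ≥ 2, so divide by f(x) over F_5: 3x^2 + 3x = (3)·(x^2 + 4x + 1) + (x + 2). Hence a·b ≡ x + 2 (mod f). (F_5[x]/(f) is a field with 5^2 = 25 elements since f is irreducible of degree 2.)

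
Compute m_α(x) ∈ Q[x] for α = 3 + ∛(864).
m_α(x) = x^3 - 9x^2 + 27x - 891

Set β = α - 3 = ∛(864), so β^3 = 864. Then (α - 3)^3 - 864 = 0, i.e. α is a root of g(x) = (x - 3)^3 - 864 = x^3 - 9x^2 + 27x - 891. Since g(x) = h(x - 3) where h(x) = x^3 - 864, and h is irreducible over Q (because 864 is not a perfect cube, so h has no rational root, and a monic cubic with no rational root is irreducible), g is also irreducible (irreducibility is preserved under the substitution x → x - 3). Hence m_α(x) = x^3 - 9x^2 + 27x - 891.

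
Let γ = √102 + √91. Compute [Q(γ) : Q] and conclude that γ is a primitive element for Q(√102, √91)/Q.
[Q(γ) : Q] = 4 (equivalently, Q(γ) = Q(√102, √91))

Obviously Q(γ) ⊆ Q(√102, √91), and [Q(√102, √91):Q] = 4 (since 102, 91 are distinct squarefree integers > 1 with 9282 not a perfect square). To show equality we compute the minimal polynomial of γ. From γ = √102 + √91: γ^2 = 102 + 2√(9282) + 91 = 193 + 2√(9282), so γ^2 - 193 = 2√(9282); squaring, (γ^2 - 193)^2 = 4·9282, i.e. γ^4 - 386γ^2 + 37249 - 37128 = 0, i.e. γ^4 - 386γ^2 + 121 = 0. So γ is a root of x^4 - 386x^2 + 121. This polynomial is irreducible over Q: it has no rational root (each ±√102 ± √91 is irrational), and any factorization into two quadratics over Q would force √(9282) ∈ Q (pairing opposite roots) or √102, √91 ∈ Q (other pairings), all impossible. Hence [Q(γ):Q] = 4 = [Q(√102, √91):Q], so Q(γ) = Q(√102, √91).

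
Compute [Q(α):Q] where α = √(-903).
[Q(α):Q] = 2

[Q(α):Q] equals the degree of the minimal polynomial of α. Here α^2 = -903 and x^2 + 903 is irreducible (d = -903 is squarefree, ≠ 1, hence not a square), so deg(m_α) = 2. Thus [Q(α):Q] = 2.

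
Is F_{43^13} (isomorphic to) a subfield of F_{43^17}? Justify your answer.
No: F_{43^13} is not a subfield of F_{43^17}

F_{p^m} embeds in F_{p^n} iff m | n. Here 13 ∤ 17 (since 17 = 1·13 + 4 with remainder 4 ≠ 0), so F_{43^13} is not a subfield of F_{43^17}. Equivalently: if it were, the tower law would give 13 = [F_{43^13}:F_43] dividing [F_{43^17}:F_43] = 17, contradiction.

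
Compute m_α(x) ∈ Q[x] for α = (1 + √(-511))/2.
m_α(x) = x^2 - x + 128

From 2α - 1 = √(-511), squaring gives (2α - 1)^2 = -511, i.e. 4α^2 - 4α + 1 = -511, so α^2 - α + (1 + 511)/4 = 0. Since -511 ≡ 1 (mod 4), (1 + 511)/4 = 128 ∈ Z. The polynomial x^2 - x + 128 has discriminant 1 - 4·(128) = -511, which is not a perfect square in Q (d = -511 is squarefree and ≠ 1), so x^2 - x + 128 is irreducible over Q. It is the minimal polynomial of α.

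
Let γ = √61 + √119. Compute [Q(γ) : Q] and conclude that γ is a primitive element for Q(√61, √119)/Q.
[Q(γ) : Q] = 4 (equivalently, Q(γ) = Q(√61, √119))

Obviously Q(γ) ⊆ Q(√61, √119), and [Q(√61, √119):Q] = 4 (since 61, 119 are distinct squarefree integers > 1 with 7259 not a perfect square). To show equality we compute the minimal polynomial of γ. From γ = √61 + √119: γ^2 = 61 + 2√(7259) + 119 = 180 + 2√(7259), so γ^2 - 180 = 2√(7259); squaring, (γ^2 - 180)^2 = 4·7259, i.e. γ^4 - 360γ^2 + 32400 - 29036 = 0, i.e. γ^4 - 360γ^2 + 3364 = 0. So γ is a root of x^4 - 360x^2 + 3364. This polynomial is irreducible over Q: it has no rational root (each ±√61 ± √119 is irrational), and any factorization into two quadratics over Q would force √(7259) ∈ Q (pairing opposite roots) or √61, √119 ∈ Q (other pairings), all impossible. Hence [Q(γ):Q] = 4 = [Q(√61, √119):Q], so Q(γ) = Q(√61, √119).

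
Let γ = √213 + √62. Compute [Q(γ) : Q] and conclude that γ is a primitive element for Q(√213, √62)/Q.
[Q(γ) : Q] = 4 (equivalently, Q(γ) = Q(√213, √62))

Obviously Q(γ) ⊆ Q(√213, √62), and [Q(√213, √62):Q] = 4 (since 213, 62 are distinct squarefree integers > 1 with 13206 not a perfect square). To show equality we compute the minimal polynomial of γ. From γ = √213 + √62: γ^2 = 213 + 2√(13206) + 62 = 275 + 2√(13206), so γ^2 - 275 = 2√(13206); squaring, (γ^2 - 275)^2 = 4·13206, i.e. γ^4 - 550γ^2 + 75625 - 52824 = 0, i.e. γ^4 - 550γ^2 + 22801 = 0. So γ is a root of x^4 - 550x^2 + 22801. This polynomial is irreducible over Q: it has no rational root (each ±√213 ± √62 is irrational), and any factorization into two quadratics over Q would force √(13206) ∈ Q (pairing opposite roots) or √213, √62 ∈ Q (other pairings), all impossible. Hence [Q(γ):Q] = 4 = [Q(√213, √62):Q], so Q(γ) = Q(√213, √62).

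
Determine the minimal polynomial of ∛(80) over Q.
m_α(x) = x^3 - 80

α satisfies α^3 = 80, so x^3 - 80 annihilates α. By the rational root test, a rational root p/q (in lowest terms) of x^3 - 80 would satisfy p^3 = 80 q^3, forcing q = 1 and p^3 = 80; but 80 is not a perfect cube, contradiction. A monic cubic over Q with no rational root is irreducible (any nontrivial factorization would include a linear factor). Hence x^3 - 80 is the minimal polynomial of α, and in particular [Q(α):Q] = 3.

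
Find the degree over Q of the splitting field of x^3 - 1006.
[K : Q] = 6

The roots of x^3 - 1006 are ∛1006, ω∛1006, ω^2∛1006 where ω = e^(2πi/3) is a primitive cube root of unity, so K = Q(∛1006, ω). Now [Q(∛1006):Q] = 3 (since 1006 is not a perfect cube, x^3 - 1006 is irreducible) and [Q(ω):Q] = 2. Both 2 and 3 divide [K:Q], and [K:Q] ≤ 3·2 = 6, so [K:Q] = 6. (Equivalently: Q(∛1006) ⊂ R but ω ∉ R, so [K : Q(∛1006)] = 2.)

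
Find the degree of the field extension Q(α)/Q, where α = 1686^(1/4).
[Q(α):Q] = 4

α is a root of x^4 - 1686. By Eisenstein's criterion at the prime p = 2 (which divides the constant term 1686 but p^2 = 4 does not, since 1686 is squarefree), x^4 - 1686 is irreducible over Q. Hence [Q(α):Q] = 4.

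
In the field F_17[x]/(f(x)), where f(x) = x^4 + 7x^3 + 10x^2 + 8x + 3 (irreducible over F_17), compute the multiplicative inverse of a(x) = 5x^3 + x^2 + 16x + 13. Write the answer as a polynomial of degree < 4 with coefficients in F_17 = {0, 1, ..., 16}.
a(x)^(-1) ≡ 13x^3 + 12x^2 + 10x + 9 (mod f(x))

Since f is irreducible over F_17, F_17[x]/(f) is a field and a(x) ≠ 0 has an inverse. Apply the extended Euclidean algorithm to f(x) and a(x) in F_17[x]: f(x) = (7x)·a(x) + (2x + 3);  a(x) = (11x^2 + x + 15)·(2x + 3) + (2). The last nonzero remainder is the constant 2 = gcd(f, a) in F_17. Back-substituting through the division chain expresses 2 = s(x)·a(x) + t(x)·f(x) with s(x) ≡ 9x^3 + 7x^2 + 3x + 1 (mod f), so (9x^3 + 7x^2 + 3x + 1)·a(x) ≡ 2 (mod f). Multiplying by 2^(-1) ≡ 9 in F_17 gives a(x)^(-1) ≡ 9·(9x^3 + 7x^2 + 3x + 1) ≡ 13x^3 + 12x^2 + 10x + 9 (mod f). Check: (5x^3 + x^2 + 16x + 13)·(13x^3 + 12x^2 + 10x + 9) = 14x^6 + 5x^5 + 15x^4 + 8x^3 + 2x^2 + 2x + 15 ≡ 1 (mod x^4 + 7x^3 + 10x^2 + 8x + 3).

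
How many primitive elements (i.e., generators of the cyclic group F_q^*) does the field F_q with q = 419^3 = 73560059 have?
There are φ(73560058) = 29237760 primitive elements

F_q^* is cyclic of order q - 1 = 73560058. A cyclic group of order m has exactly φ(m) generators. Here m = 73560058 = 2 · 11 · 13 · 19 · 13537, so the number of primitive elements is φ(73560058) = 29237760.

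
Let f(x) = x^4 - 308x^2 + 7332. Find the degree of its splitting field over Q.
[K : Q] = 4

Solving the quadratic in x^2: x^2 = (308 ± √(308^2 - 4·7332))/2 = (308 ± √65536)/2 = (308 ± 256)/2, giving x^2 = 282 or x^2 = 26. So f(x) = (x^2 - 282)(x^2 - 26) and the roots of f are ±√282, ±√26. Hence the splitting field is K = Q(√282, √26). Since 282 and 26 are distinct squarefree integers > 1, their product 7332 is not a perfect square, so √26 ∉ Q(√282). By the tower law [K:Q] = [Q(√282,√26):Q(√282)] · [Q(√282):Q] = 2 · 2 = 4.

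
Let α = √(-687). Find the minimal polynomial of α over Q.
m_α(x) = x^2 + 687

α satisfies α^2 + 687 = 0, so x^2 + 687 annihilates α. Since d = -687 is squarefree and ≠ 1, it is not a perfect square in Q, so x^2 + 687 has no rational root and is therefore irreducible over Q (a degree-2 polynomial over a field is irreducible iff it has no root). Hence m_α(x) = x^2 + 687.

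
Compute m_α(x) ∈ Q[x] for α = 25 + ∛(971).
m_α(x) = x^3 - 75x^2 + 1875x - 16596

Set β = α - 25 = ∛(971), so β^3 = 971. Then (α - 25)^3 - 971 = 0, i.e. α is a root of g(x) = (x - 25)^3 - 971 = x^3 - 75x^2 + 1875x - 16596. Since g(x) = h(x - 25) where h(x) = x^3 - 971, and h is irreducible over Q (because 971 is not a perfect cube, so h has no rational root, and a monic cubic with no rational root is irreducible), g is also irreducible (irreducibility is preserved under the substitution x → x - 25). Hence m_α(x) = x^3 - 75x^2 + 1875x - 16596.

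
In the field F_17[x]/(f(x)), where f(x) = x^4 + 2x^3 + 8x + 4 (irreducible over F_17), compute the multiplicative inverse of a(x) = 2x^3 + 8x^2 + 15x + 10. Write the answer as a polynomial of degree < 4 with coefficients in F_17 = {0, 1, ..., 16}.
a(x)^(-1) ≡ 3x^3 + 6x^2 + x + 7 (mod f(x))

Since f is irreducible over F_17, F_17[x]/(f) is a field and a(x) ≠ 0 has an inverse. Apply the extended Euclidean algorithm to f(x) and a(x) in F_17[x]: f(x) = (9x + 16)·a(x) + (9x^2 + x + 14);  a(x) = (4x + 8)·(9x^2 + x + 14) + (2x);  (9x^2 + x + 14) = (13x + 9)·(2x) + (14). The last nonzero remainder is the constant 14 = gcd(f, a) in F_17. Back-substituting through the division chain expresses 14 = s(x)·a(x) + t(x)·f(x) with s(x) ≡ 8x^3 + 16x^2 + 14x + 13 (mod f), so (8x^3 + 16x^2 + 14x + 13)·a(x) ≡ 14 (mod f). Multiplying by 14^(-1) ≡ 11 in F_17 gives a(x)^(-1) ≡ 11·(8x^3 + 16x^2 + 14x + 13) ≡ 3x^3 + 6x^2 + x + 7 (mod f). Check: (2x^3 + 8x^2 + 15x + 10)·(3x^3 + 6x^2 + x + 7) = 6x^6 + 2x^5 + 10x^4 + 6x^3 + 12x^2 + 13x + 2 ≡ 1 (mod x^4 + 2x^3 + 8x + 4).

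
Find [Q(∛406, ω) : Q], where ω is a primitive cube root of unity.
[Q(∛406, ω) : Q] = 6

[Q(∛406):Q] = 3 (min poly x^3 - 406, irreducible since 406 is not a perfect cube). [Q(ω):Q] = 2 (min poly x^2 + x + 1). Since Q(∛406) ⊂ R and ω ∉ R, we have ω ∉ Q(∛406), so x^2 + x + 1 remains irreducible over Q(∛406) and [Q(∛406, ω) : Q(∛406)] = 2. By the tower law, [Q(∛406, ω) : Q] = 3 · 2 = 6. (In fact Q(∛406, ω) is the splitting field of x^3 - 406 over Q.)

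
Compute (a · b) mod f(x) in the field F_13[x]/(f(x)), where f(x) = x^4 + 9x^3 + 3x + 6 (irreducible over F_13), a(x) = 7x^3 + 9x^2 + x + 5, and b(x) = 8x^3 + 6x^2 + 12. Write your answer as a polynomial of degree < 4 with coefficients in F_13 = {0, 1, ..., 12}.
a · b ≡ 2x^3 + 10x^2 + 8x (mod f(x))

Multiply in F_13[x]: a(x)·b(x) = (7x^3 + 9x^2 + x + 5)·(8x^3 + 6x^2 + 12) = 4x^6 + 10x^5 + 10x^4 + 8x^2 + 12x + 8. This has degree ≥ 4, so divide by f(x) over F_13: 4x^6 + 10x^5 + 10x^4 + 8x^2 + 12x + 8 = (4x^2 + 10)·(x^4 + 9x^3 + 3x + 6) + (2x^3 + 10x^2 + 8x). Hence a·b ≡ 2x^3 + 10x^2 + 8x (mod f). (F_13[x]/(f) is a field with 13^4 = 28561 elements since f is irreducible of degree 4.)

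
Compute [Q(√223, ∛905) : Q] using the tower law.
[Q(√223, ∛905) : Q] = 6

Let L = Q(√223, ∛905). Since Q(√223) ⊂ L and [Q(√223):Q] = 2, the tower law gives 2 | [L:Q]. Likewise Q(∛905) ⊂ L with [Q(∛905):Q] = 3 (because 905 is not a perfect cube), so 3 | [L:Q]. As gcd(2,3) = 1, [L:Q] is divisible by 6. Conversely L is generated over Q by √223 and ∛905, so [L:Q] ≤ 2·3 = 6. Therefore [Q(√223, ∛905) : Q] = 6.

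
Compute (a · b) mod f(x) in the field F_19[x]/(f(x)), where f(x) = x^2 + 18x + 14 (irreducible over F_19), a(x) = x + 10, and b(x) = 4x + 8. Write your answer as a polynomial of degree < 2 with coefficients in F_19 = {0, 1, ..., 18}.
a · b ≡ 14x + 5 (mod f(x))

Multiply in F_19[x]: a(x)·b(x) = (x + 10)·(4x + 8) = 4x^2 + 10x + 4. This has degree ≥ 2, so divide by f(x) over F_19: 4x^2 + 10x + 4 = (4)·(x^2 + 18x + 14) + (14x + 5). Hence a·b ≡ 14x + 5 (mod f). (F_19[x]/(f) is a field with 19^2 = 361 elements since f is irreducible of degree 2.)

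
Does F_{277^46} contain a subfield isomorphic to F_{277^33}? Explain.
No: F_{277^33} is not a subfield of F_{277^46}

F_{p^m} embeds in F_{p^n} iff m | n. Here 33 ∤ 46 (since 46 = 1·33 + 13 with remainder 13 ≠ 0), so F_{277^33} is not a subfield of F_{277^46}. Equivalently: if it were, the tower law would give 33 = [F_{277^33}:F_277] dividing [F_{277^46}:F_277] = 46, contradiction.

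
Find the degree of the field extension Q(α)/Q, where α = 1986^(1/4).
[Q(α):Q] = 4

α is a root of x^4 - 1986. By Eisenstein's criterion at the prime p = 2 (which divides the constant term 1986 but p^2 = 4 does not, since 1986 is squarefree), x^4 - 1986 is irreducible over Q. Hence [Q(α):Q] = 4.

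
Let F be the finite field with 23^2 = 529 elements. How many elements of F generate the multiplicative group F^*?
There are φ(528) = 160 primitive elements

F_q^* is cyclic of order q - 1 = 528. A cyclic group of order m has exactly φ(m) generators. Here m = 528 = 2^4 · 3 · 11, so the number of primitive elements is φ(528) = 160.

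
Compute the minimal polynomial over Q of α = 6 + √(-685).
m_α(x) = x^2 - 12x + 721

From α - 6 = √(-685), squaring gives (α - 6)^2 = -685, i.e. α^2 - 12α + 36 = -685, so α^2 - 12α + 721 = 0. The discriminant of x^2 - 12x + 721 is (-12)^2 - 4·(721) = 144 - 2884 = -2740, and 4·(-685) is not a perfect square in Q since -685 is squarefree and ≠ 1. Hence x^2 - 12x + 721 is irreducible over Q and is the minimal polynomial of α.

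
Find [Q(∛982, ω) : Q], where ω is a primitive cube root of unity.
[Q(∛982, ω) : Q] = 6

[Q(∛982):Q] = 3 (min poly x^3 - 982, irreducible since 982 is not a perfect cube). [Q(ω):Q] = 2 (min poly x^2 + x + 1). Since Q(∛982) ⊂ R and ω ∉ R, we have ω ∉ Q(∛982), so x^2 + x + 1 remains irreducible over Q(∛982) and [Q(∛982, ω) : Q(∛982)] = 2. By the tower law, [Q(∛982, ω) : Q] = 3 · 2 = 6. (In fact Q(∛982, ω) is the splitting field of x^3 - 982 over Q.)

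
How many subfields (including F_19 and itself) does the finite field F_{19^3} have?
F_{19^3} has 2 subfields

The subfields of F_{p^n} are exactly the fields F_{p^d} for d | n (each is the fixed field of the unique index-d subgroup of Gal(F_{p^n}/F_p) ≅ Z/nZ). The divisors of n = 3 are {1, 3}, giving 2 subfields: F_{19^1}, F_{19^3}.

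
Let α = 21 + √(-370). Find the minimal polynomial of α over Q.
m_α(x) = x^2 - 42x + 811

From α - 21 = √(-370), squaring gives (α - 21)^2 = -370, i.e. α^2 - 42α + 441 = -370, so α^2 - 42α + 811 = 0. The discriminant of x^2 - 42x + 811 is (-42)^2 - 4·(811) = 1764 - 3244 = -1480, and 4·(-370) is not a perfect square in Q since -370 is squarefree and ≠ 1. Hence x^2 - 42x + 811 is irreducible over Q and is the minimal polynomial of α.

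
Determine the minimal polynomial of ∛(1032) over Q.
m_α(x) = x^3 - 1032

α satisfies α^3 = 1032, so x^3 - 1032 annihilates α. By the rational root test, a rational root p/q (in lowest terms) of x^3 - 1032 would satisfy p^3 = 1032 q^3, forcing q = 1 and p^3 = 1032; but 1032 is not a perfect cube, contradiction. A monic cubic over Q with no rational root is irreducible (any nontrivial factorization would include a linear factor). Hence x^3 - 1032 is the minimal polynomial of α, and in particular [Q(α):Q] = 3.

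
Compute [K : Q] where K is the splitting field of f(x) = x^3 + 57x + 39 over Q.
[K : Q] = 6

By the rational root test, any rational root of the monic integer polynomial f(x) = x^3 + 57x + 39 must be an integer dividing the constant term 39, i.e. one of ±{1, 3, 13, 39}. Evaluating: f(1) = 97, f(-1) = -19, f(3) = 237, f(-3) = -159, f(13) = 2977, f(-13) = -2899, f(39) = 61581, f(-39) = -61503; none is 0, so f has no rational root and is therefore irreducible over Q (a cubic with no linear factor over a field is irreducible). For an irreducible cubic, the Galois group is A_3 or S_3 according as the discriminant disc(f) = -4a^3 - 27b^2 = -4·(57)^3 - 27·(39)^2 = -781839 is or is not a square in Q. Here disc(f) = -781839 is not a perfect square in Q, so the Galois group of f over Q is not contained in A_3 and must be all of S_3. The splitting field has degree |S_3| = 6 over Q, so [K : Q] = 6.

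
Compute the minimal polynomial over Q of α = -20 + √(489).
m_α(x) = x^2 + 40x - 89

From α + 20 = √(489), squaring gives (α + 20)^2 = 489, i.e. α^2 + 40α + 400 = 489, so α^2 + 40α - 89 = 0. The discriminant of x^2 + 40x - 89 is (40)^2 - 4·(-89) = 1600 + 356 = 1956, and 4·(489) is not a perfect square in Q since 489 is squarefree and ≠ 1. Hence x^2 + 40x - 89 is irreducible over Q and is the minimal polynomial of α.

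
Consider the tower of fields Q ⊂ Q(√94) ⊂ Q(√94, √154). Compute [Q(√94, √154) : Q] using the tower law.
[Q(√94, √154) : Q] = 4

[Q(√94):Q] = 2 (min poly x^2 - 94, irreducible since 94 is squarefree > 1). For the top step, suppose √154 ∈ Q(√94), say √154 = c + d√94 with c, d ∈ Q. Squaring: 154 = c^2 + 94d^2 + 2cd√94. Since √94 ∉ Q this forces 2cd = 0. If d = 0 then √154 = c ∈ Q, contradicting 154 squarefree > 1. If c = 0 then 154 = 94d^2, so 94·154 = (94d)^2 is a perfect square in Q — but 94·154 = 14476 is not a perfect square (since 94 and 154 are distinct squarefree integers). Contradiction. Hence √154 ∉ Q(√94), so x^2 - 154 stays irreducible over Q(√94) and [Q(√94, √154) : Q(√94)] = 2. By the tower law, [Q(√94, √154) : Q] = 2 · 2 = 4.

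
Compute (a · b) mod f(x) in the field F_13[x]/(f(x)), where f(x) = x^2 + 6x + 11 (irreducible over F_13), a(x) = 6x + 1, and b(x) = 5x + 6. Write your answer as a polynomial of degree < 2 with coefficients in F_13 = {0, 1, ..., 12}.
a · b ≡ 4x + 1 (mod f(x))

Multiply in F_13[x]: a(x)·b(x) = (6x + 1)·(5x + 6) = 4x^2 + 2x + 6. This has degree ≥ 2, so divide by f(x) over F_13: 4x^2 + 2x + 6 = (4)·(x^2 + 6x + 11) + (4x + 1). Hence a·b ≡ 4x + 1 (mod f). (F_13[x]/(f) is a field with 13^2 = 169 elements since f is irreducible of degree 2.)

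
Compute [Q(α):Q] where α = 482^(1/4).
[Q(α):Q] = 4

α is a root of x^4 - 482. By Eisenstein's criterion at the prime p = 2 (which divides the constant term 482 but p^2 = 4 does not, since 482 is squarefree), x^4 - 482 is irreducible over Q. Hence [Q(α):Q] = 4.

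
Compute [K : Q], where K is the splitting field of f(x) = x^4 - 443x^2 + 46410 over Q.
[K : Q] = 4

Solving the quadratic in x^2: x^2 = (443 ± √(443^2 - 4·46410))/2 = (443 ± √10609)/2 = (443 ± 103)/2, giving x^2 = 170 or x^2 = 273. So f(x) = (x^2 - 170)(x^2 - 273) and the roots of f are ±√170, ±√273. Hence the splitting field is K = Q(√170, √273). Since 170 and 273 are distinct squarefree integers > 1, their product 46410 is not a perfect square, so √273 ∉ Q(√170). By the tower law [K:Q] = [Q(√170,√273):Q(√170)] · [Q(√170):Q] = 2 · 2 = 4.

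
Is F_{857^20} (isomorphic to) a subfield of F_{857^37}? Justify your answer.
No: F_{857^20} is not a subfield of F_{857^37}

F_{p^m} embeds in F_{p^n} iff m | n. Here 20 ∤ 37 (since 37 = 1·20 + 17 with remainder 17 ≠ 0), so F_{857^20} is not a subfield of F_{857^37}. Equivalently: if it were, the tower law would give 20 = [F_{857^20}:F_857] dividing [F_{857^37}:F_857] = 37, contradiction.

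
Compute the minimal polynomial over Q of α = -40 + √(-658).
m_α(x) = x^2 + 80x + 2258

From α + 40 = √(-658), squaring gives (α + 40)^2 = -658, i.e. α^2 + 80α + 1600 = -658, so α^2 + 80α + 2258 = 0. The discriminant of x^2 + 80x + 2258 is (80)^2 - 4·(2258) = 6400 - 9032 = -2632, and 4·(-658) is not a perfect square in Q since -658 is squarefree and ≠ 1. Hence x^2 + 80x + 2258 is irreducible over Q and is the minimal polynomial of α.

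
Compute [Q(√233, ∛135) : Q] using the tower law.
[Q(√233, ∛135) : Q] = 6

Let L = Q(√233, ∛135). Since Q(√233) ⊂ L and [Q(√233):Q] = 2, the tower law gives 2 | [L:Q]. Likewise Q(∛135) ⊂ L with [Q(∛135):Q] = 3 (because 135 is not a perfect cube), so 3 | [L:Q]. As gcd(2,3) = 1, [L:Q] is divisible by 6. Conversely L is generated over Q by √233 and ∛135, so [L:Q] ≤ 2·3 = 6. Therefore [Q(√233, ∛135) : Q] = 6.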